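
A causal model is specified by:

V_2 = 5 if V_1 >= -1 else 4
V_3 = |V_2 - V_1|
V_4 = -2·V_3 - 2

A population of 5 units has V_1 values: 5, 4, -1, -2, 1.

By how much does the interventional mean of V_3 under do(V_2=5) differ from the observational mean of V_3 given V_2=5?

Under do(V_2=5), V_2's equation is replaced by V_2=5 for every unit. Per-unit V_3: 0, 1, 6, 7, 4. Mean = 3.6.
E[V_3|V_2=5] averages over only the 4 units with V_2=5 (V_1 = 5, 4, -1, 1): V_3 = 0, 1, 6, 4, mean 2.75.
Difference = 3.6 − 2.75 = 0.85.

0.85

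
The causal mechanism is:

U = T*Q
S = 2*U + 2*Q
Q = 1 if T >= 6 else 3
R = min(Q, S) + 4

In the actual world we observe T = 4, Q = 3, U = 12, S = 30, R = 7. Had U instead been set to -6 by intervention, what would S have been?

-6

The intervention breaks the incoming arrows to U: U = T*Q no longer applies, and U = -6.
Q = 1 if T >= 6 else 3  [with T=4]  = 3
S = 2*U + 2*Q  [with U=-6, Q=3]  = -6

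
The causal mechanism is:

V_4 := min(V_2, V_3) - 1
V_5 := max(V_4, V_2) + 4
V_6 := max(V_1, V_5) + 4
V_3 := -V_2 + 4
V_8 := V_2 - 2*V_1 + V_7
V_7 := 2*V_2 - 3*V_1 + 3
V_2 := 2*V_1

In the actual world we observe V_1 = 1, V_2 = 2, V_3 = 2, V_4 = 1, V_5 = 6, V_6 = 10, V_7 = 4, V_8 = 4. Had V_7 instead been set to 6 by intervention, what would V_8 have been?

do(V_7=6) replaces the equation V_7 := 2*V_2 - 3*V_1 + 3 with the constant V_7 = 6.
V_2 = 2*V_1  [with V_1=1]  = 2
V_8 = V_2 - 2*V_1 + V_7  [with V_2=2, V_1=1, V_7=6]  = 6

6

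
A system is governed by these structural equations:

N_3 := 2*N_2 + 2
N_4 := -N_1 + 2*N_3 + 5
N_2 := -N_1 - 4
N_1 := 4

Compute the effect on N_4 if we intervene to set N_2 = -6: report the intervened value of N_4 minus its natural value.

8

Under do(N_2=-6), the mechanism N_2 := -N_1 - 4 is discarded; N_2 is fixed at -6.
N_3 = 2*N_2 + 2  [with N_2=-6]  = -10
N_4 = -N_1 + 2*N_3 + 5  [with N_1=4, N_3=-10]  = -19
Without intervention: N_2 = -N_1 - 4  [with N_1=4]  = -8; N_3 = 2*N_2 + 2  [with N_2=-8]  = -14; N_4 = -N_1 + 2*N_3 + 5  [with N_1=4, N_3=-14]  = -27.
Change = -19 − (-27) = 8.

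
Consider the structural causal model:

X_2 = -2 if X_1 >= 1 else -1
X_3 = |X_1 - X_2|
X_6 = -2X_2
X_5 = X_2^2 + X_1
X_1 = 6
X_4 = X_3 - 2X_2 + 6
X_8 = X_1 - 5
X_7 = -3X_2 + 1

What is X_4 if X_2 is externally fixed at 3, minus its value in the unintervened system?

-15

Under do(X_2=3), the mechanism X_2 = -2 if X_1 >= 1 else -1 is discarded; X_2 is fixed at 3.
X_3 = |X_1 - X_2|  [with X_1=6, X_2=3]  = 3
X_4 = X_3 - 2X_2 + 6  [with X_3=3, X_2=3]  = 3
Without intervention: X_2 = -2 if X_1 >= 1 else -1  [with X_1=6]  = -2; X_3 = |X_1 - X_2|  [with X_1=6, X_2=-2]  = 8; X_4 = X_3 - 2X_2 + 6  [with X_3=8, X_2=-2]  = 18.
Change = 3 − 18 = -15.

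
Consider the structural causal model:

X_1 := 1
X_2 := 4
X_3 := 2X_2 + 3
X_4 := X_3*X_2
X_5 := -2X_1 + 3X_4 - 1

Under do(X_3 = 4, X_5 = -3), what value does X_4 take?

The joint intervention fixes X_3 = 4, X_5 = -3, removing each variable's own equation.
X_4 = X_3*X_2  [with X_3=4, X_2=4]  = 16

16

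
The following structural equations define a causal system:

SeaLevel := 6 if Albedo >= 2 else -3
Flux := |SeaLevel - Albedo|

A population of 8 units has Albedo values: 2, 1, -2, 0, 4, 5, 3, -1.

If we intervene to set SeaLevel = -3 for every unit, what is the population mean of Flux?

Every unit gets SeaLevel=-3 under the intervention. Flux values become 5, 4, 1, 3, 7, 8, 6, 2; E[Flux|do(SeaLevel=-3)] = 4.5.

4.5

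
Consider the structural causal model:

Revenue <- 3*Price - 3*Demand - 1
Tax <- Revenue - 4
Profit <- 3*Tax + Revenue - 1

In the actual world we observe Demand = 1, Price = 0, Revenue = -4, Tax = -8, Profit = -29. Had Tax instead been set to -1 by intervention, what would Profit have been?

Intervening sets Tax = -1 and removes its equation (Tax <- Revenue - 4).
Revenue = 3*Price - 3*Demand - 1  [with Price=0, Demand=1]  = -4
Profit = 3*Tax + Revenue - 1  [with Tax=-1, Revenue=-4]  = -8

-8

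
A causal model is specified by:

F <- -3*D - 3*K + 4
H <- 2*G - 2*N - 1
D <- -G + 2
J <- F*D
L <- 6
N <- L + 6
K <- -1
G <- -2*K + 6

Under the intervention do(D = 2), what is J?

do(D=2) replaces the equation D <- -G + 2 with the constant D = 2.
F = -3*D - 3*K + 4  [with D=2, K=-1]  = 1
J = F*D  [with F=1, D=2]  = 2

2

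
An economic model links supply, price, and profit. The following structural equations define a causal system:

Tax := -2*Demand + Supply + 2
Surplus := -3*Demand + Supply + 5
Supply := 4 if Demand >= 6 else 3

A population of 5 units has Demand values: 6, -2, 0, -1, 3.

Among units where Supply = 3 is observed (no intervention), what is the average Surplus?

E[Surplus|Supply=3] averages over only the 4 units with Supply=3 (Demand = -2, 0, -1, 3): Surplus = 14, 8, 11, -1, mean 8.

8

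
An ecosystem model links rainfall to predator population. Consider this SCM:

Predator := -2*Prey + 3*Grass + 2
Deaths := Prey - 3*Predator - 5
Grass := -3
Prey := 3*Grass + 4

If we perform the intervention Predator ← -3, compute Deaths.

The intervention breaks the incoming arrows to Predator: Predator := -2*Prey + 3*Grass + 2 no longer applies, and Predator = -3.
Prey = 3*Grass + 4  [with Grass=-3]  = -5
Deaths = Prey - 3*Predator - 5  [with Prey=-5, Predator=-3]  = -1

-1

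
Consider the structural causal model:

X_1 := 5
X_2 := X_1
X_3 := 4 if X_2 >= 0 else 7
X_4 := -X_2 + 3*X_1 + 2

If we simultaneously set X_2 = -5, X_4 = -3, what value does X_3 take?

The joint intervention fixes X_2 = -5, X_4 = -3, removing each variable's own equation.
X_3 = 4 if X_2 >= 0 else 7  [with X_2=-5]  = 7

7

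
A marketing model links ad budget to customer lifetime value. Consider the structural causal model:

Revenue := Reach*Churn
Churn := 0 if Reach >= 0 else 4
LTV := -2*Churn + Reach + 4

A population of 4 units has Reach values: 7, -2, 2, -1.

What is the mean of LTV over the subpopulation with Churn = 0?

8.5

Observing Churn=0 restricts to units where Churn's equation naturally yields 0: Reach ∈ {7, 2}. In that subpopulation LTV = 11, 6, mean 8.5.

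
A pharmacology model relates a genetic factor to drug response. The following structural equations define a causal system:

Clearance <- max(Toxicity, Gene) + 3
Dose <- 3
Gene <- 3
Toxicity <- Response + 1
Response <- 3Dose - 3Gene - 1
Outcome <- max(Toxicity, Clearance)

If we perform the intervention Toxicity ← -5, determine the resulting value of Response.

Under do(Toxicity=-5), the mechanism Toxicity <- Response + 1 is discarded; Toxicity is fixed at -5.
Since Response is not a descendant of the intervened variable, it is unaffected.
Response = 3Dose - 3Gene - 1  [with Dose=3, Gene=3]  = -1

-1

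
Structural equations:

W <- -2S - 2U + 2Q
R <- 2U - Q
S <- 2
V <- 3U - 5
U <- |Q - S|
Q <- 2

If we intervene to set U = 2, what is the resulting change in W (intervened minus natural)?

The intervention breaks the incoming arrows to U: U <- |Q - S| no longer applies, and U = 2.
W = -2S - 2U + 2Q  [with S=2, U=2, Q=2]  = -4
Without intervention: U = |Q - S|  [with Q=2, S=2]  = 0; W = -2S - 2U + 2Q  [with S=2, U=0, Q=2]  = 0.
Change = -4 − 0 = -4.

-4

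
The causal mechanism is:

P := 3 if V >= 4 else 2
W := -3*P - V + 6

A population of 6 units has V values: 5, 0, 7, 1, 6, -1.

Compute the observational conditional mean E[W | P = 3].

Conditioning on P=3 selects the 3 unit(s) with V ∈ {5, 7, 6}. Their W values: -8, -10, -9. Mean = -9.

-9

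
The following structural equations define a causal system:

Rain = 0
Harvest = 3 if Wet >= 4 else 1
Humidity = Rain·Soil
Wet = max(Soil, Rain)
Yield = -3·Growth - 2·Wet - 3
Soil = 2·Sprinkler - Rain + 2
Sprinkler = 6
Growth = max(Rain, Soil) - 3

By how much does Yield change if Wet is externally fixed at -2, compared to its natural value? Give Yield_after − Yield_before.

32

The intervention breaks the incoming arrows to Wet: Wet = max(Soil, Rain) no longer applies, and Wet = -2.
Soil = 2·Sprinkler - Rain + 2  [with Sprinkler=6, Rain=0]  = 14
Growth = max(Rain, Soil) - 3  [with Rain=0, Soil=14]  = 11
Yield = -3·Growth - 2·Wet - 3  [with Growth=11, Wet=-2]  = -32
Without intervention: Soil = 2·Sprinkler - Rain + 2  [with Sprinkler=6, Rain=0]  = 14; Wet = max(Soil, Rain)  [with Soil=14, Rain=0]  = 14; Growth = max(Rain, Soil) - 3  [with Rain=0, Soil=14]  = 11; Yield = -3·Growth - 2·Wet - 3  [with Growth=11, Wet=14]  = -64.
Change = -32 − (-64) = 32.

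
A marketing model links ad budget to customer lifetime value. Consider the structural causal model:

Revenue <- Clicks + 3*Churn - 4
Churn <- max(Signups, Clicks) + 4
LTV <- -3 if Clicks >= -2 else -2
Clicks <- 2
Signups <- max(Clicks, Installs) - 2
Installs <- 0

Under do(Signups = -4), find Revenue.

do(Signups=-4) replaces the equation Signups <- max(Clicks, Installs) - 2 with the constant Signups = -4.
Churn = max(Signups, Clicks) + 4  [with Signups=-4, Clicks=2]  = 6
Revenue = Clicks + 3*Churn - 4  [with Clicks=2, Churn=6]  = 16

16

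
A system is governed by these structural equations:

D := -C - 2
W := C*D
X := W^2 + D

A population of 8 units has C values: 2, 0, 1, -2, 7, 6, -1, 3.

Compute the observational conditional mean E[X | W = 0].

Observing W=0 restricts to units where W's equation naturally yields 0: C ∈ {0, -2}. In that subpopulation X = -2, 0, mean -1.

-1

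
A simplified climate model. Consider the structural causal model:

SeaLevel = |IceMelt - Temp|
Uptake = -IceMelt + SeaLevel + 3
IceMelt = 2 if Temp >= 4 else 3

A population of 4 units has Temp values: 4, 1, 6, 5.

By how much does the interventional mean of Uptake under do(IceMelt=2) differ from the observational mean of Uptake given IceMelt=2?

do(IceMelt=2) breaks IceMelt's dependence on Temp. With IceMelt=2 fixed, Uptake across the units is 3, 2, 5, 4, mean 3.5.
E[Uptake|IceMelt=2] averages over only the 3 units with IceMelt=2 (Temp = 4, 6, 5): Uptake = 3, 5, 4, mean 4.
Difference = 3.5 − 4 = -0.5.

-0.5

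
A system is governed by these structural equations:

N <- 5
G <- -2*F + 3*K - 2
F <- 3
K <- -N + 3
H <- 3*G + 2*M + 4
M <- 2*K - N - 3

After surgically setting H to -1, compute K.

do(H=-1) replaces the equation H <- 3*G + 2*M + 4 with the constant H = -1.
K is not downstream of the intervention, so its value is determined by the original equations.
K = -N + 3  [with N=5]  = -2

-2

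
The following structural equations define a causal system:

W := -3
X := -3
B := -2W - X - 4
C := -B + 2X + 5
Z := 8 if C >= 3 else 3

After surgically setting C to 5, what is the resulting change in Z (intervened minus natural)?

Intervening sets C = 5 and removes its equation (C := -B + 2X + 5).
Z = 8 if C >= 3 else 3  [with C=5]  = 8
Without intervention: B = -2W - X - 4  [with W=-3, X=-3]  = 5; C = -B + 2X + 5  [with B=5, X=-3]  = -6; Z = 8 if C >= 3 else 3  [with C=-6]  = 3.
Change = 8 − 3 = 5.

5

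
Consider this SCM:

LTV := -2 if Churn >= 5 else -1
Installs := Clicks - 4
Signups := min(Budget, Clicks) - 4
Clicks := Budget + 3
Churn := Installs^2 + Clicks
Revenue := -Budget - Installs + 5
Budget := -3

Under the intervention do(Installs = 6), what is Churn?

do(Installs=6) replaces the equation Installs := Clicks - 4 with the constant Installs = 6.
Clicks = Budget + 3  [with Budget=-3]  = 0
Churn = Installs^2 + Clicks  [with Installs=6, Clicks=0]  = 36

36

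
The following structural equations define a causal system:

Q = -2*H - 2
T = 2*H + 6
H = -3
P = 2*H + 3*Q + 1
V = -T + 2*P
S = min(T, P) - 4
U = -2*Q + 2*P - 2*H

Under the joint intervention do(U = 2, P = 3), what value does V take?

6

The joint intervention fixes U = 2, P = 3, removing each variable's own equation.
T = 2*H + 6  [with H=-3]  = 0
V = -T + 2*P  [with T=0, P=3]  = 6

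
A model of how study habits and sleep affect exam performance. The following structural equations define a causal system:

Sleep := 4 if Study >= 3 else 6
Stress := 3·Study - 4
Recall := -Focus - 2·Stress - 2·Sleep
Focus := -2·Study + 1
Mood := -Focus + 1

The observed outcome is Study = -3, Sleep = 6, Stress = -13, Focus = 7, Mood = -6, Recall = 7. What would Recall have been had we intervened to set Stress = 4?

-27

The intervention breaks the incoming arrows to Stress: Stress := 3·Study - 4 no longer applies, and Stress = 4.
Sleep = 4 if Study >= 3 else 6  [with Study=-3]  = 6
Focus = -2·Study + 1  [with Study=-3]  = 7
Recall = -Focus - 2·Stress - 2·Sleep  [with Focus=7, Stress=4, Sleep=6]  = -27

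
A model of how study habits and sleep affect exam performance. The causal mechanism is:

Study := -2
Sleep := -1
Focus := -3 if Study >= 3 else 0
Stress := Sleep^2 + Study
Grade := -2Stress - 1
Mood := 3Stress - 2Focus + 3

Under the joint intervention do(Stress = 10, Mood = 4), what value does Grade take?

-21

Setting Stress = 10, Mood = 4 by intervention discards those variables' equations.
Grade = -2Stress - 1  [with Stress=10]  = -21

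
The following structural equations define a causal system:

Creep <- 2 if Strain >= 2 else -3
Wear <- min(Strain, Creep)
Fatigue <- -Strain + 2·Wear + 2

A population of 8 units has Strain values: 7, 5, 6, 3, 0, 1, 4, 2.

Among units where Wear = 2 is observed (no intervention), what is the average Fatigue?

Observing Wear=2 restricts to units where Wear's equation naturally yields 2: Strain ∈ {7, 5, 6, 3, 4, 2}. In that subpopulation Fatigue = -1, 1, 0, 3, 2, 4, mean 1.5.

1.5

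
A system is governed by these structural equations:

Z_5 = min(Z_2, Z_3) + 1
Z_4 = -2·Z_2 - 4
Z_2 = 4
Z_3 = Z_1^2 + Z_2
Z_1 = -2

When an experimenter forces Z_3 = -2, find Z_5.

-1

do(Z_3=-2) replaces the equation Z_3 = Z_1^2 + Z_2 with the constant Z_3 = -2.
Z_5 = min(Z_2, Z_3) + 1  [with Z_2=4, Z_3=-2]  = -1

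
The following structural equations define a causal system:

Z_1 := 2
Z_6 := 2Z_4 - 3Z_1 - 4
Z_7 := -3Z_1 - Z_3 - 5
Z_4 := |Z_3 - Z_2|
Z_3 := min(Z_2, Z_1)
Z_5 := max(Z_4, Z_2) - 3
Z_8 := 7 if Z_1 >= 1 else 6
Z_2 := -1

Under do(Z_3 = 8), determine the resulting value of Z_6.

8

The intervention breaks the incoming arrows to Z_3: Z_3 := min(Z_2, Z_1) no longer applies, and Z_3 = 8.
Z_4 = |Z_3 - Z_2|  [with Z_3=8, Z_2=-1]  = 9
Z_6 = 2Z_4 - 3Z_1 - 4  [with Z_4=9, Z_1=2]  = 8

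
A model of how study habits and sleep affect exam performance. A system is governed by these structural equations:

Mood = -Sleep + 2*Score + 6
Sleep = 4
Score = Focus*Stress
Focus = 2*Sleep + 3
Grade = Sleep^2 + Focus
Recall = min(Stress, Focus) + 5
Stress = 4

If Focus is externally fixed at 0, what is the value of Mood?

do(Focus=0) replaces the equation Focus = 2*Sleep + 3 with the constant Focus = 0.
Score = Focus*Stress  [with Focus=0, Stress=4]  = 0
Mood = -Sleep + 2*Score + 6  [with Sleep=4, Score=0]  = 2

2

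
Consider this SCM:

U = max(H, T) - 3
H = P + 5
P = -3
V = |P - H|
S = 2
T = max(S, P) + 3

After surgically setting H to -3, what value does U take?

2

The intervention breaks the incoming arrows to H: H = P + 5 no longer applies, and H = -3.
T = max(S, P) + 3  [with S=2, P=-3]  = 5
U = max(H, T) - 3  [with H=-3, T=5]  = 2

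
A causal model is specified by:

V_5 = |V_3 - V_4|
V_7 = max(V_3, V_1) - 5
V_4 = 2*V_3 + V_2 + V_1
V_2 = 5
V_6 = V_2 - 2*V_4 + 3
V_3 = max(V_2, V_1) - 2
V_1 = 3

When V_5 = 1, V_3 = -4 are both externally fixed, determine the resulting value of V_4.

Under do(V_5 = 1, V_3 = -4), each intervened variable's structural equation is replaced by its fixed value.
V_4 = 2*V_3 + V_2 + V_1  [with V_3=-4, V_2=5, V_1=3]  = 0

0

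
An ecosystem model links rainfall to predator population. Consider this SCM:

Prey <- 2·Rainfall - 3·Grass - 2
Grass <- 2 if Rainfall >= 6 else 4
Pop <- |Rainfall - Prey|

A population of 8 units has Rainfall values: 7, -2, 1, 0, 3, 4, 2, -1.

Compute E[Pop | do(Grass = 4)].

12.25

The intervention sets Grass=4 in all 8 units regardless of Rainfall. Recomputing Pop per unit gives 7, 16, 13, 14, 11, 10, 12, 15; average 12.25.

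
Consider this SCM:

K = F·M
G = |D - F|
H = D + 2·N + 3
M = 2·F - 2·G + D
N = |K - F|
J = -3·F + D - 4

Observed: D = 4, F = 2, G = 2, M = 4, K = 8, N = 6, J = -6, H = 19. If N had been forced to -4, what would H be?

Intervening sets N = -4 and removes its equation (N = |K - F|).
H = D + 2·N + 3  [with D=4, N=-4]  = -1

-1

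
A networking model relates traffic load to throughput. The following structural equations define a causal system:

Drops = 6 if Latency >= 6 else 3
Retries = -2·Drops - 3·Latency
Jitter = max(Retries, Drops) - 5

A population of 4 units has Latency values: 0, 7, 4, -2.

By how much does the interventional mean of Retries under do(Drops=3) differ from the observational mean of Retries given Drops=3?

Every unit gets Drops=3 under the intervention. Retries values become -6, -27, -18, 0; E[Retries|do(Drops=3)] = -12.75.
Observing Drops=3 restricts to units where Drops's equation naturally yields 3: Latency ∈ {0, 4, -2}. In that subpopulation Retries = -6, -18, 0, mean -8.
Difference = -12.75 − (-8) = -4.75.

-4.75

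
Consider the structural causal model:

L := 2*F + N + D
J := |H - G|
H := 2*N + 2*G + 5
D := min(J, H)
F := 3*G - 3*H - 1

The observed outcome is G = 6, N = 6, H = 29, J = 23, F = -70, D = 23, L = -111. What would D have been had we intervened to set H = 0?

The intervention breaks the incoming arrows to H: H := 2*N + 2*G + 5 no longer applies, and H = 0.
J = |H - G|  [with H=0, G=6]  = 6
D = min(J, H)  [with J=6, H=0]  = 0

0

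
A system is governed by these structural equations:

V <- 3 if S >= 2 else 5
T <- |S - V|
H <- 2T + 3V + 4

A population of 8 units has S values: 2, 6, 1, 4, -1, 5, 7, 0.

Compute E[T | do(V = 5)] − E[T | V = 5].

-2.25

The intervention sets V=5 in all 8 units regardless of S. Recomputing T per unit gives 3, 1, 4, 1, 6, 0, 2, 5; average 2.75.
Conditioning on V=5 selects the 3 unit(s) with S ∈ {1, -1, 0}. Their T values: 4, 6, 5. Mean = 5.
Difference = 2.75 − 5 = -2.25.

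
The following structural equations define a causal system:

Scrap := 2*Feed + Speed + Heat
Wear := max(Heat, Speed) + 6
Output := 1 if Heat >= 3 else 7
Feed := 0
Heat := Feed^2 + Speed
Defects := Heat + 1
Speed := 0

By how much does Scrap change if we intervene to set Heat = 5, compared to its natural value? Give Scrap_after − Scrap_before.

5

The intervention breaks the incoming arrows to Heat: Heat := Feed^2 + Speed no longer applies, and Heat = 5.
Scrap = 2*Feed + Speed + Heat  [with Feed=0, Speed=0, Heat=5]  = 5
Without intervention: Heat = Feed^2 + Speed  [with Feed=0, Speed=0]  = 0; Scrap = 2*Feed + Speed + Heat  [with Feed=0, Speed=0, Heat=0]  = 0.
Change = 5 − 0 = 5.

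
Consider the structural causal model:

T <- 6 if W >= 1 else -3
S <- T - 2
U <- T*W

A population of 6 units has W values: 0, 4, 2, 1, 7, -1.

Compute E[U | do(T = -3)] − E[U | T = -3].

do(T=-3) breaks T's dependence on W. With T=-3 fixed, U across the units is 0, -12, -6, -3, -21, 3, mean -6.5.
Observing T=-3 restricts to units where T's equation naturally yields -3: W ∈ {0, -1}. In that subpopulation U = 0, 3, mean 1.5.
Difference = -6.5 − 1.5 = -8.

-8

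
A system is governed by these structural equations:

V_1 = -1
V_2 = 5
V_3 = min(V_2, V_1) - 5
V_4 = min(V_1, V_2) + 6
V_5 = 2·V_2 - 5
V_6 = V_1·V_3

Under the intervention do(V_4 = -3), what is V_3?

-6

Under do(V_4=-3), the mechanism V_4 = min(V_1, V_2) + 6 is discarded; V_4 is fixed at -3.
Since V_3 is not a descendant of the intervened variable, it is unaffected.
V_3 = min(V_2, V_1) - 5  [with V_2=5, V_1=-1]  = -6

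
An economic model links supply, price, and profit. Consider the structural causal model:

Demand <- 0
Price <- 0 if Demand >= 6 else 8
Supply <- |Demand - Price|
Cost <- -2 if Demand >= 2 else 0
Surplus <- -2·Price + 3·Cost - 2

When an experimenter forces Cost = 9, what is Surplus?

9

Intervening sets Cost = 9 and removes its equation (Cost <- -2 if Demand >= 2 else 0).
Price = 0 if Demand >= 6 else 8  [with Demand=0]  = 8
Surplus = -2·Price + 3·Cost - 2  [with Price=8, Cost=9]  = 9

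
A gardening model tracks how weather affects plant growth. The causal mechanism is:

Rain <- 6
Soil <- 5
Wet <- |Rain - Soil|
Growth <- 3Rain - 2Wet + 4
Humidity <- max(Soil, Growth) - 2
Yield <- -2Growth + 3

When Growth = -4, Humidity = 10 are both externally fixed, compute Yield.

The joint intervention fixes Growth = -4, Humidity = 10, removing each variable's own equation.
Yield = -2Growth + 3  [with Growth=-4]  = 11

11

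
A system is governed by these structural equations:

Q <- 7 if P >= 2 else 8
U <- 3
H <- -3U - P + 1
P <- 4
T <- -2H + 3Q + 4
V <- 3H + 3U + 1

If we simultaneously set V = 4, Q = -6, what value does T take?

Setting V = 4, Q = -6 by intervention discards those variables' equations.
H = -3U - P + 1  [with U=3, P=4]  = -12
T = -2H + 3Q + 4  [with H=-12, Q=-6]  = 10

10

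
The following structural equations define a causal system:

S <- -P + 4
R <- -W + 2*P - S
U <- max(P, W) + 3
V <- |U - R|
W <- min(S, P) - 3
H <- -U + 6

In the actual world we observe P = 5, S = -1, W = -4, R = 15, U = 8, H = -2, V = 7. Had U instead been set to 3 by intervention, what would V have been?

12

Under do(U=3), the mechanism U <- max(P, W) + 3 is discarded; U is fixed at 3.
S = -P + 4  [with P=5]  = -1
W = min(S, P) - 3  [with S=-1, P=5]  = -4
R = -W + 2*P - S  [with W=-4, P=5, S=-1]  = 15
V = |U - R|  [with U=3, R=15]  = 12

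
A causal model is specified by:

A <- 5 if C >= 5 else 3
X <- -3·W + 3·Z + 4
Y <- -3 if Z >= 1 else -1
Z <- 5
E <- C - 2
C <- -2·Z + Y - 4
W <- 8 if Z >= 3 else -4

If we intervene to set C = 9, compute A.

5

The intervention breaks the incoming arrows to C: C <- -2·Z + Y - 4 no longer applies, and C = 9.
A = 5 if C >= 5 else 3  [with C=9]  = 5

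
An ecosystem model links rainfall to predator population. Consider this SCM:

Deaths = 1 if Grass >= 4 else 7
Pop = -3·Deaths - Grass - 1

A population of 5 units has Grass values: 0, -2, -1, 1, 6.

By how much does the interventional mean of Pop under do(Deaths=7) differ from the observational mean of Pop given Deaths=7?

The intervention sets Deaths=7 in all 5 units regardless of Grass. Recomputing Pop per unit gives -22, -20, -21, -23, -28; average -22.8.
Conditioning on Deaths=7 selects the 4 unit(s) with Grass ∈ {0, -2, -1, 1}. Their Pop values: -22, -20, -21, -23. Mean = -21.5.
Difference = -22.8 − (-21.5) = -1.3.

-1.3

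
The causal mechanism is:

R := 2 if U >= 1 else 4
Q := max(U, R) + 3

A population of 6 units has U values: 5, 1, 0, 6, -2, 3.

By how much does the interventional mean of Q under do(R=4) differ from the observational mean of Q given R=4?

0.5

do(R=4) breaks R's dependence on U. With R=4 fixed, Q across the units is 8, 7, 7, 9, 7, 7, mean 7.5.
Conditioning on R=4 selects the 2 unit(s) with U ∈ {0, -2}. Their Q values: 7, 7. Mean = 7.
Difference = 7.5 − 7 = 0.5.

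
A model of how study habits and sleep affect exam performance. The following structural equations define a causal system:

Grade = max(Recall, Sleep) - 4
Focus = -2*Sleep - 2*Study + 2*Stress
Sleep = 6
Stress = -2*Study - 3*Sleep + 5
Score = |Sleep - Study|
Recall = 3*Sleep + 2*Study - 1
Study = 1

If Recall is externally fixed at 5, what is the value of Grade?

2

Intervening sets Recall = 5 and removes its equation (Recall = 3*Sleep + 2*Study - 1).
Grade = max(Recall, Sleep) - 4  [with Recall=5, Sleep=6]  = 2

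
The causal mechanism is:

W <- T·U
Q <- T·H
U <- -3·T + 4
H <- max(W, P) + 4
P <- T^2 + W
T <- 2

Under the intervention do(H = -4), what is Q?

-8

The intervention breaks the incoming arrows to H: H <- max(W, P) + 4 no longer applies, and H = -4.
Q = T·H  [with T=2, H=-4]  = -8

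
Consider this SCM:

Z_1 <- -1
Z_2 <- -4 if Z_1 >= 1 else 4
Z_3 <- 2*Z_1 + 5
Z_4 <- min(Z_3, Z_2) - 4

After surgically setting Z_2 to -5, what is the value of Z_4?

-9

Under do(Z_2=-5), the mechanism Z_2 <- -4 if Z_1 >= 1 else 4 is discarded; Z_2 is fixed at -5.
Z_3 = 2*Z_1 + 5  [with Z_1=-1]  = 3
Z_4 = min(Z_3, Z_2) - 4  [with Z_3=3, Z_2=-5]  = -9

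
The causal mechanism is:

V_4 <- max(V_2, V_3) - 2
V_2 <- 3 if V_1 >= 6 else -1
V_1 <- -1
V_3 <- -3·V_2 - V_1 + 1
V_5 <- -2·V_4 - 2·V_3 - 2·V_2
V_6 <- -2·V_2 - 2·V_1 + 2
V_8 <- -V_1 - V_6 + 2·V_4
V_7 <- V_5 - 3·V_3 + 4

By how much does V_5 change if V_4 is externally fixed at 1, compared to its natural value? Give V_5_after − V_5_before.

Intervening sets V_4 = 1 and removes its equation (V_4 <- max(V_2, V_3) - 2).
V_2 = 3 if V_1 >= 6 else -1  [with V_1=-1]  = -1
V_3 = -3·V_2 - V_1 + 1  [with V_2=-1, V_1=-1]  = 5
V_5 = -2·V_4 - 2·V_3 - 2·V_2  [with V_4=1, V_3=5, V_2=-1]  = -10
Without intervention: V_2 = 3 if V_1 >= 6 else -1  [with V_1=-1]  = -1; V_3 = -3·V_2 - V_1 + 1  [with V_2=-1, V_1=-1]  = 5; V_4 = max(V_2, V_3) - 2  [with V_2=-1, V_3=5]  = 3; V_5 = -2·V_4 - 2·V_3 - 2·V_2  [with V_4=3, V_3=5, V_2=-1]  = -14.
Change = -10 − (-14) = 4.

4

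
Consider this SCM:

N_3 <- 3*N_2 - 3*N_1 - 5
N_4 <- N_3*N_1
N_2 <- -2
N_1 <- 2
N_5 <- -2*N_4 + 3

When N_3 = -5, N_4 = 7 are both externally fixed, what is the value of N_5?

Setting N_3 = -5, N_4 = 7 by intervention discards those variables' equations.
N_5 = -2*N_4 + 3  [with N_4=7]  = -11

-11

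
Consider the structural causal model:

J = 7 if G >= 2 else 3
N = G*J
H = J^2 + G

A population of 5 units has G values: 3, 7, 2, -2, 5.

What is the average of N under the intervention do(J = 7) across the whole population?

The intervention sets J=7 in all 5 units regardless of G. Recomputing N per unit gives 21, 49, 14, -14, 35; average 21.

21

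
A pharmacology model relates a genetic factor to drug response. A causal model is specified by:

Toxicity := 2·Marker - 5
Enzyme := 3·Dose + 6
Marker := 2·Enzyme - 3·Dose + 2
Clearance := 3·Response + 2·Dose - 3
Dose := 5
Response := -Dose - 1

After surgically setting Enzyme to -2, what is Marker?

-17

The intervention breaks the incoming arrows to Enzyme: Enzyme := 3·Dose + 6 no longer applies, and Enzyme = -2.
Marker = 2·Enzyme - 3·Dose + 2  [with Enzyme=-2, Dose=5]  = -17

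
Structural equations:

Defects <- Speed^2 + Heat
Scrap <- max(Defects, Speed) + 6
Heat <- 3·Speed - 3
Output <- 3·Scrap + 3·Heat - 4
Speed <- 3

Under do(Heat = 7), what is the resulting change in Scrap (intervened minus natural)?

Under do(Heat=7), the mechanism Heat <- 3·Speed - 3 is discarded; Heat is fixed at 7.
Defects = Speed^2 + Heat  [with Speed=3, Heat=7]  = 16
Scrap = max(Defects, Speed) + 6  [with Defects=16, Speed=3]  = 22
Without intervention: Heat = 3·Speed - 3  [with Speed=3]  = 6; Defects = Speed^2 + Heat  [with Speed=3, Heat=6]  = 15; Scrap = max(Defects, Speed) + 6  [with Defects=15, Speed=3]  = 21.
Change = 22 − 21 = 1.

1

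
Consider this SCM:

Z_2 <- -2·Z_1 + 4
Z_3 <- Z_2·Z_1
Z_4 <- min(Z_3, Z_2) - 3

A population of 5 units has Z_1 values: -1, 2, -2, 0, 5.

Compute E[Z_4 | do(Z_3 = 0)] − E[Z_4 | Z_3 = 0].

-1.2

Under do(Z_3=0), Z_3's equation is replaced by Z_3=0 for every unit. Per-unit Z_4: -3, -3, -3, -3, -9. Mean = -4.2.
Observing Z_3=0 restricts to units where Z_3's equation naturally yields 0: Z_1 ∈ {2, 0}. In that subpopulation Z_4 = -3, -3, mean -3.
Difference = -4.2 − (-3) = -1.2.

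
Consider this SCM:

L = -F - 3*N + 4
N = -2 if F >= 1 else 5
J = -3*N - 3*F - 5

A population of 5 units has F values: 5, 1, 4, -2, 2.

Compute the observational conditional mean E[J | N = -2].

Conditioning on N=-2 selects the 4 unit(s) with F ∈ {5, 1, 4, 2}. Their J values: -14, -2, -11, -5. Mean = -8.

-8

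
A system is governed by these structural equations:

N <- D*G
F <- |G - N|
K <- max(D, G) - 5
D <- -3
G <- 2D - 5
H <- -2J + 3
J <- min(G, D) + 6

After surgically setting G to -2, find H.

-3

Under do(G=-2), the mechanism G <- 2D - 5 is discarded; G is fixed at -2.
J = min(G, D) + 6  [with G=-2, D=-3]  = 3
H = -2J + 3  [with J=3]  = -3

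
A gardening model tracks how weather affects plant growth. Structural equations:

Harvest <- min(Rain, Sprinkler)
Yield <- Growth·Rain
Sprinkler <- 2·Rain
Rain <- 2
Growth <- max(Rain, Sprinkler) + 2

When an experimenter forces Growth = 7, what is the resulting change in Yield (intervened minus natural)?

2

The intervention breaks the incoming arrows to Growth: Growth <- max(Rain, Sprinkler) + 2 no longer applies, and Growth = 7.
Yield = Growth·Rain  [with Growth=7, Rain=2]  = 14
Without intervention: Sprinkler = 2·Rain  [with Rain=2]  = 4; Growth = max(Rain, Sprinkler) + 2  [with Rain=2, Sprinkler=4]  = 6; Yield = Growth·Rain  [with Growth=6, Rain=2]  = 12.
Change = 14 − 12 = 2.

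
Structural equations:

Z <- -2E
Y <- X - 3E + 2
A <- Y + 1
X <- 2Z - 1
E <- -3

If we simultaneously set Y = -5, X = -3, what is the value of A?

The joint intervention fixes Y = -5, X = -3, removing each variable's own equation.
A = Y + 1  [with Y=-5]  = -4

-4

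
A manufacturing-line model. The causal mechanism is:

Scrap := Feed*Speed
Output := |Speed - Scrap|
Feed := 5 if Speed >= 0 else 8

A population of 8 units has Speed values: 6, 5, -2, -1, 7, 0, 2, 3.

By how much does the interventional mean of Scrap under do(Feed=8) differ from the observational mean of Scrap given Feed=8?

32

The intervention sets Feed=8 in all 8 units regardless of Speed. Recomputing Scrap per unit gives 48, 40, -16, -8, 56, 0, 16, 24; average 20.
E[Scrap|Feed=8] averages over only the 2 units with Feed=8 (Speed = -2, -1): Scrap = -16, -8, mean -12.
Difference = 20 − (-12) = 32.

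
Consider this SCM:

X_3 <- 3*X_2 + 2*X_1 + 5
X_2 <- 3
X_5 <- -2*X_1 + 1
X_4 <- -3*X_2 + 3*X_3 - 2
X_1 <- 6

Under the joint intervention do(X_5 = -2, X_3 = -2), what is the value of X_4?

Under do(X_5 = -2, X_3 = -2), each intervened variable's structural equation is replaced by its fixed value.
X_4 = -3*X_2 + 3*X_3 - 2  [with X_2=3, X_3=-2]  = -17

-17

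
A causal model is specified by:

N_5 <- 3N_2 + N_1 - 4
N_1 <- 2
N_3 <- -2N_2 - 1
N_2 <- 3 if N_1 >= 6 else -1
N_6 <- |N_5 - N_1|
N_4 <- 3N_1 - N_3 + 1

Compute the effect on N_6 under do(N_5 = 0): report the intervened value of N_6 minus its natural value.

-5

The intervention breaks the incoming arrows to N_5: N_5 <- 3N_2 + N_1 - 4 no longer applies, and N_5 = 0.
N_6 = |N_5 - N_1|  [with N_5=0, N_1=2]  = 2
Without intervention: N_2 = 3 if N_1 >= 6 else -1  [with N_1=2]  = -1; N_5 = 3N_2 + N_1 - 4  [with N_2=-1, N_1=2]  = -5; N_6 = |N_5 - N_1|  [with N_5=-5, N_1=2]  = 7.
Change = 2 − 7 = -5.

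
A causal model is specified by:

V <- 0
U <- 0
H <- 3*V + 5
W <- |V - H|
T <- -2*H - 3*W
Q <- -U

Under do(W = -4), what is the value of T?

Intervening sets W = -4 and removes its equation (W <- |V - H|).
H = 3*V + 5  [with V=0]  = 5
T = -2*H - 3*W  [with H=5, W=-4]  = 2

2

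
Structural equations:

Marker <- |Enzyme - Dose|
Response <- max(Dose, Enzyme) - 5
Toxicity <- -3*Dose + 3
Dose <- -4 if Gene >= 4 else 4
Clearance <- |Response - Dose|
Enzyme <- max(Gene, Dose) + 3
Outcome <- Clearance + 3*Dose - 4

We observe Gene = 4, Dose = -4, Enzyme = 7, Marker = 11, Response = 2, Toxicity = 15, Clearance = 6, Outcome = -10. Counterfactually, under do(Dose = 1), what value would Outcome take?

0

do(Dose=1) replaces the equation Dose <- -4 if Gene >= 4 else 4 with the constant Dose = 1.
Enzyme = max(Gene, Dose) + 3  [with Gene=4, Dose=1]  = 7
Response = max(Dose, Enzyme) - 5  [with Dose=1, Enzyme=7]  = 2
Clearance = |Response - Dose|  [with Response=2, Dose=1]  = 1
Outcome = Clearance + 3*Dose - 4  [with Clearance=1, Dose=1]  = 0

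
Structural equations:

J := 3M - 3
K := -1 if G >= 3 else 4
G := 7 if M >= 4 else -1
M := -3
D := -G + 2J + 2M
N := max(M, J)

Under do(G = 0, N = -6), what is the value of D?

The joint intervention fixes G = 0, N = -6, removing each variable's own equation.
J = 3M - 3  [with M=-3]  = -12
D = -G + 2J + 2M  [with G=0, J=-12, M=-3]  = -30

-30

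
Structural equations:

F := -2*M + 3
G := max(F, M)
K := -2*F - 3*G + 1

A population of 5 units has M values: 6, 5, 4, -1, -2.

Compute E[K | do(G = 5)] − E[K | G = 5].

Every unit gets G=5 under the intervention. K values become 4, 0, -4, -24, -28; E[K|do(G=5)] = -10.4.
Observing G=5 restricts to units where G's equation naturally yields 5: M ∈ {5, -1}. In that subpopulation K = 0, -24, mean -12.
Difference = -10.4 − (-12) = 1.6.

1.6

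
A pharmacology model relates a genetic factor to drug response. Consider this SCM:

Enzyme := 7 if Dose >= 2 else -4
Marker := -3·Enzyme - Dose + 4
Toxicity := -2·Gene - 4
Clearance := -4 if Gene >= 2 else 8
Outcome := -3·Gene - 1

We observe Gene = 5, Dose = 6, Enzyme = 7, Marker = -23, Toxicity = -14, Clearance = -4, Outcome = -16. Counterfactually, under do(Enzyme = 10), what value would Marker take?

The intervention breaks the incoming arrows to Enzyme: Enzyme := 7 if Dose >= 2 else -4 no longer applies, and Enzyme = 10.
Marker = -3·Enzyme - Dose + 4  [with Enzyme=10, Dose=6]  = -32

-32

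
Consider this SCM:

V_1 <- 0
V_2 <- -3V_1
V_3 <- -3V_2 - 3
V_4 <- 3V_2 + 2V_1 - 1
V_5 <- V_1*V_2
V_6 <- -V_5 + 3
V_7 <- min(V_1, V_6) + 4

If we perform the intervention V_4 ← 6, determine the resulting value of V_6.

3

Under do(V_4=6), the mechanism V_4 <- 3V_2 + 2V_1 - 1 is discarded; V_4 is fixed at 6.
Since V_6 is not a descendant of the intervened variable, it is unaffected.
V_2 = -3V_1  [with V_1=0]  = 0
V_5 = V_1*V_2  [with V_1=0, V_2=0]  = 0
V_6 = -V_5 + 3  [with V_5=0]  = 3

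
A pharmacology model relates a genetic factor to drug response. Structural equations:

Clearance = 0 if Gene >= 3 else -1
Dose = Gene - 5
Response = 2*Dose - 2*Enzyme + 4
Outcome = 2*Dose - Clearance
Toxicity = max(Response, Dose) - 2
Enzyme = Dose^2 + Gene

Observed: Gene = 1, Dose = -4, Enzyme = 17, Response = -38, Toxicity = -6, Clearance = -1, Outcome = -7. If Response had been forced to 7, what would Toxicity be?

5

Intervening sets Response = 7 and removes its equation (Response = 2*Dose - 2*Enzyme + 4).
Dose = Gene - 5  [with Gene=1]  = -4
Toxicity = max(Response, Dose) - 2  [with Response=7, Dose=-4]  = 5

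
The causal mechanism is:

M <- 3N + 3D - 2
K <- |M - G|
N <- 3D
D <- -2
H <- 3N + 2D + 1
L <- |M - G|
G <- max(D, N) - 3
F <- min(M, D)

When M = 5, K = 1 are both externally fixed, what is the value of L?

10

The joint intervention fixes M = 5, K = 1, removing each variable's own equation.
N = 3D  [with D=-2]  = -6
G = max(D, N) - 3  [with D=-2, N=-6]  = -5
L = |M - G|  [with M=5, G=-5]  = 10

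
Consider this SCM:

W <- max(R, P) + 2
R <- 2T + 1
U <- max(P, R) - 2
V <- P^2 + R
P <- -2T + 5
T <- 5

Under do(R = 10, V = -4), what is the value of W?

12

Setting R = 10, V = -4 by intervention discards those variables' equations.
P = -2T + 5  [with T=5]  = -5
W = max(R, P) + 2  [with R=10, P=-5]  = 12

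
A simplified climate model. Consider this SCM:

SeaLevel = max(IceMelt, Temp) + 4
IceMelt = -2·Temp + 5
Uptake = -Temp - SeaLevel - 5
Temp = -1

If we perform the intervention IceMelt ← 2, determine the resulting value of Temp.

Under do(IceMelt=2), the mechanism IceMelt = -2·Temp + 5 is discarded; IceMelt is fixed at 2.
Temp is not downstream of the intervention, so its value is determined by the original equations.

-1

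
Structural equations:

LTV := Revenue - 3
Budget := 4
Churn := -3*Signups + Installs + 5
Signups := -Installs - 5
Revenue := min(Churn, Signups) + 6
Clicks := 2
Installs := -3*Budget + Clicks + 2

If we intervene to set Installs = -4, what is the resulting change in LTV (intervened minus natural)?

The intervention breaks the incoming arrows to Installs: Installs := -3*Budget + Clicks + 2 no longer applies, and Installs = -4.
Signups = -Installs - 5  [with Installs=-4]  = -1
Churn = -3*Signups + Installs + 5  [with Signups=-1, Installs=-4]  = 4
Revenue = min(Churn, Signups) + 6  [with Churn=4, Signups=-1]  = 5
LTV = Revenue - 3  [with Revenue=5]  = 2
Without intervention: Installs = -3*Budget + Clicks + 2  [with Budget=4, Clicks=2]  = -8; Signups = -Installs - 5  [with Installs=-8]  = 3; Churn = -3*Signups + Installs + 5  [with Signups=3, Installs=-8]  = -12; Revenue = min(Churn, Signups) + 6  [with Churn=-12, Signups=3]  = -6; LTV = Revenue - 3  [with Revenue=-6]  = -9.
Change = 2 − (-9) = 11.

11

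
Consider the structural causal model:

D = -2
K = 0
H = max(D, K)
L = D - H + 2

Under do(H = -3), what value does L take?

The intervention breaks the incoming arrows to H: H = max(D, K) no longer applies, and H = -3.
L = D - H + 2  [with D=-2, H=-3]  = 3

3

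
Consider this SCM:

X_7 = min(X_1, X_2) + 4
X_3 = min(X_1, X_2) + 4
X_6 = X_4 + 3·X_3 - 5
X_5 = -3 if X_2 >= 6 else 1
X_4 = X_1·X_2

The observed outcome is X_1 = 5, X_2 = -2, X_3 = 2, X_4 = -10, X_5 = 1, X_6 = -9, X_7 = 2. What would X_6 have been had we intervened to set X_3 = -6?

-33

The intervention breaks the incoming arrows to X_3: X_3 = min(X_1, X_2) + 4 no longer applies, and X_3 = -6.
X_4 = X_1·X_2  [with X_1=5, X_2=-2]  = -10
X_6 = X_4 + 3·X_3 - 5  [with X_4=-10, X_3=-6]  = -33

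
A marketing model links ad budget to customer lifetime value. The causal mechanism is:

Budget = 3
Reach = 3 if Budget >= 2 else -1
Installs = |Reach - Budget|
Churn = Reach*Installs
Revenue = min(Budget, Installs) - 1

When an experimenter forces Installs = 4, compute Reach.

Under do(Installs=4), the mechanism Installs = |Reach - Budget| is discarded; Installs is fixed at 4.
Since Reach is not a descendant of the intervened variable, it is unaffected.
Reach = 3 if Budget >= 2 else -1  [with Budget=3]  = 3

3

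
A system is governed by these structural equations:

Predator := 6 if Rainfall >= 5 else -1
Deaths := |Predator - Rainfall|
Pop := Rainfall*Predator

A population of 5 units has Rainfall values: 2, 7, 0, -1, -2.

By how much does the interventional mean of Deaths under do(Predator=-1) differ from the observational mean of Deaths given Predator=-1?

1.35

do(Predator=-1) breaks Predator's dependence on Rainfall. With Predator=-1 fixed, Deaths across the units is 3, 8, 1, 0, 1, mean 2.6.
Conditioning on Predator=-1 selects the 4 unit(s) with Rainfall ∈ {2, 0, -1, -2}. Their Deaths values: 3, 1, 0, 1. Mean = 1.25.
Difference = 2.6 − 1.25 = 1.35.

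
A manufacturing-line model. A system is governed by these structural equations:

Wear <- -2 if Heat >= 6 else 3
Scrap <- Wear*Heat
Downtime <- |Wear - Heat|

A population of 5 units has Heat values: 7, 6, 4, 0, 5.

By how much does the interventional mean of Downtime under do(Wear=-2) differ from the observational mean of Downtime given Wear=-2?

-2.1

Every unit gets Wear=-2 under the intervention. Downtime values become 9, 8, 6, 2, 7; E[Downtime|do(Wear=-2)] = 6.4.
Observing Wear=-2 restricts to units where Wear's equation naturally yields -2: Heat ∈ {7, 6}. In that subpopulation Downtime = 9, 8, mean 8.5.
Difference = 6.4 − 8.5 = -2.1.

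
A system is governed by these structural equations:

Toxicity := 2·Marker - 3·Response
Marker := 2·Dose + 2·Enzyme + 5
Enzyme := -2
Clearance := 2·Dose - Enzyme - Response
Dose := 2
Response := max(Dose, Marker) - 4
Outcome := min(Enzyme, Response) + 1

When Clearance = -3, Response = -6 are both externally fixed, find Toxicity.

Setting Clearance = -3, Response = -6 by intervention discards those variables' equations.
Marker = 2·Dose + 2·Enzyme + 5  [with Dose=2, Enzyme=-2]  = 5
Toxicity = 2·Marker - 3·Response  [with Marker=5, Response=-6]  = 28

28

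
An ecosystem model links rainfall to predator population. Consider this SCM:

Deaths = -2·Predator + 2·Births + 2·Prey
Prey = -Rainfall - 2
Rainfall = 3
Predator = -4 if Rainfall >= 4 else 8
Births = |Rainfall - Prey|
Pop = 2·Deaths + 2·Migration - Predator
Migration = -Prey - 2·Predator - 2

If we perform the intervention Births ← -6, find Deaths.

-38

Intervening sets Births = -6 and removes its equation (Births = |Rainfall - Prey|).
Prey = -Rainfall - 2  [with Rainfall=3]  = -5
Predator = -4 if Rainfall >= 4 else 8  [with Rainfall=3]  = 8
Deaths = -2·Predator + 2·Births + 2·Prey  [with Predator=8, Births=-6, Prey=-5]  = -38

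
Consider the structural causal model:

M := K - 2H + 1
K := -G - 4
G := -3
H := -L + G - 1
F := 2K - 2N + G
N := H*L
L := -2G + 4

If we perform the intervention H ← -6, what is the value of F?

Under do(H=-6), the mechanism H := -L + G - 1 is discarded; H is fixed at -6.
L = -2G + 4  [with G=-3]  = 10
K = -G - 4  [with G=-3]  = -1
N = H*L  [with H=-6, L=10]  = -60
F = 2K - 2N + G  [with K=-1, N=-60, G=-3]  = 115

115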